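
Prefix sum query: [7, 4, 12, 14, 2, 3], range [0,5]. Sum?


Prefix sums: [0, 7, 11, 23, 37, 39, 42]
Sum[0..5] = prefix[6] - prefix[0] = 42 - 0 = 42


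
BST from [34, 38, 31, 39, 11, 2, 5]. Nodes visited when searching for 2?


BST root = 34
Search for 2: compare at each node
Path: [34, 31, 11, 2]


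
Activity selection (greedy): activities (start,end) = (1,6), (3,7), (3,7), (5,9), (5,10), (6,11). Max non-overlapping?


Greedy: pick earliest-ending, then skip overlaps.
Selected (2 activities): [(1, 6), (6, 11)]


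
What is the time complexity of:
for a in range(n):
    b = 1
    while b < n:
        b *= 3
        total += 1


Per nesting level: O(n) * O(log n) = O(n log n)
Complexity: O(n log n)


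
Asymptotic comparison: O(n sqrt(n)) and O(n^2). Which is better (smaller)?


n^1.5 grows slower than quadratic
O(n sqrt(n)) is asymptotically smaller; O(n^2) grows faster


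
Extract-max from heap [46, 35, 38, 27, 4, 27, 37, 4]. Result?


Max = 46
Replace root with last, heapify down
Resulting heap: [38, 35, 37, 27, 4, 27, 4]


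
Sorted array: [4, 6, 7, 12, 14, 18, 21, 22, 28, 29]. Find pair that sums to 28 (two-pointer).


Two pointers: lo=0, hi=9
Found pair: (6, 22) summing to 28


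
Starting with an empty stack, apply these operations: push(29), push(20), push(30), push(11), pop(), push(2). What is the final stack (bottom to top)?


push(29) -> [29]
push(20) -> [29, 20]
push(30) -> [29, 20, 30]
push(11) -> [29, 20, 30, 11]
pop() returns 11 -> [29, 20, 30]
push(2) -> [29, 20, 30, 2]
Final stack (bottom to top): [29, 20, 30, 2]


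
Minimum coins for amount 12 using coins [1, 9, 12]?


dp[0]=0; dp[i]=1+min(dp[i-c] for c in coins)
...dp[7]=7, dp[8]=8, dp[9]=1, dp[10]=2, dp[11]=3, dp[12]=1
Minimum coins for 12 = 1


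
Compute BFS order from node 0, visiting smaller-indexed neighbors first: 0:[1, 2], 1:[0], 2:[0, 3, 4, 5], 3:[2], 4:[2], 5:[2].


BFS queue: start with [0]
Visit order: [0, 1, 2, 3, 4, 5]


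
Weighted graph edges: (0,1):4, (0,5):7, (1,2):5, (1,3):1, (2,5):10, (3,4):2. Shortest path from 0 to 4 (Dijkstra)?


Dijkstra from 0:
Distances: {0: 0, 1: 4, 2: 9, 3: 5, 4: 7, 5: 7}
Shortest distance to 4 = 7, path = [0, 1, 3, 4]


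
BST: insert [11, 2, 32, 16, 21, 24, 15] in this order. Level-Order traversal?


Root = 11; build tree by BST insertion.
Level-Order traversal: [11, 2, 32, 16, 15, 21, 24]


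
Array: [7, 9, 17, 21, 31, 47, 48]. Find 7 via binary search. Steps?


Search for 7:
[0,6] mid=3 arr[3]=21
[0,2] mid=1 arr[1]=9
[0,0] mid=0 arr[0]=7
Total: 3 comparisons


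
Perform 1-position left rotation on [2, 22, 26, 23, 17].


Left rotate by 1: [22, 26, 23, 17, 2]


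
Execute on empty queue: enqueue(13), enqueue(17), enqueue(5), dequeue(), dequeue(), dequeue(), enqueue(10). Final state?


enqueue(13) -> [13]
enqueue(17) -> [13, 17]
enqueue(5) -> [13, 17, 5]
dequeue() returns 13 -> [17, 5]
dequeue() returns 17 -> [5]
dequeue() returns 5 -> []
enqueue(10) -> [10]
Final queue (front to back): [10]


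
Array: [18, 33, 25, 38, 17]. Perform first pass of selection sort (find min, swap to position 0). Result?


After one pass: [17, 33, 25, 38, 18]


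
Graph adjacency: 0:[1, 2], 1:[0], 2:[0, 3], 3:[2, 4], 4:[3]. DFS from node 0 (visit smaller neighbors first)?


DFS stack-based: start with [0]
Visit order: [0, 1, 2, 3, 4]


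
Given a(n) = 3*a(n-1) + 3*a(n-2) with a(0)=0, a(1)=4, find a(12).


Build bottom-up:
...a(10)=535572, a(11)=2030508, a(12)=3*2030508+3*535572=7698240


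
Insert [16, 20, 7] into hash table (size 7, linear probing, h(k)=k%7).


Insertions: 16->slot 2; 20->slot 6; 7->slot 0
Table: [7, None, 16, None, None, None, 20]


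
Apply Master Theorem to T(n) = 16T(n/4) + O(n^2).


a=16, b=4, c=2. log_4(16)=2 = c=2. Case 2: O(n^c log n) = O(n^2 log n)
Complexity: O(n^2 log n)


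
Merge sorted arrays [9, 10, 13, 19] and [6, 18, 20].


Compare heads, take smaller each step.
Merged: [6, 9, 10, 13, 18, 19, 20]


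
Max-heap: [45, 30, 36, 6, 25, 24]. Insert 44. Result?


Append 44: [45, 30, 36, 6, 25, 24, 44]
Bubble up: swap idx 6(44) with idx 2(36)
Result: [45, 30, 44, 6, 25, 24, 36]


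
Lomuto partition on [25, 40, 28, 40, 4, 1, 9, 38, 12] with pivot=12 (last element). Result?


Elements <= 12 go left of pivot.
Result: [4, 1, 9, 12, 25, 40, 28, 38, 40], pivot at index 3


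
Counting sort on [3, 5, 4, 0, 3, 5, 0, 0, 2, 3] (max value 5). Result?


Count array: [3, 0, 1, 3, 1, 2]
Reconstruct: [0, 0, 0, 2, 3, 3, 3, 4, 5, 5]


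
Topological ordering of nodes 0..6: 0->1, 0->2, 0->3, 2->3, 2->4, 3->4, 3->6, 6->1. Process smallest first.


Kahn's algorithm, process smallest node first
Order: [0, 2, 3, 4, 5, 6, 1]


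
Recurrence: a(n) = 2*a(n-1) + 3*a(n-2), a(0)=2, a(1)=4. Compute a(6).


Build bottom-up:
...a(4)=122, a(5)=364, a(6)=2*364+3*122=1094


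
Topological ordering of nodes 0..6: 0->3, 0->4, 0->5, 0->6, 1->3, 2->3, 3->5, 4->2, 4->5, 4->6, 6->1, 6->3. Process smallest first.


Kahn's algorithm, process smallest node first
Order: [0, 4, 2, 6, 1, 3, 5]


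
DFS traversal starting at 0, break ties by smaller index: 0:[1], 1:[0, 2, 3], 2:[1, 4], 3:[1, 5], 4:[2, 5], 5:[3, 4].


DFS stack-based: start with [0]
Visit order: [0, 1, 2, 4, 5, 3]


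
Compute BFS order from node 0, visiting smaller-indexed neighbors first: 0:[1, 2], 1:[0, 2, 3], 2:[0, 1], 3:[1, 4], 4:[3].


BFS queue: start with [0]
Visit order: [0, 1, 2, 3, 4]


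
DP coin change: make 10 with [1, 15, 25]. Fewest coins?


dp[0]=0; dp[i]=1+min(dp[i-c] for c in coins)
...dp[5]=5, dp[6]=6, dp[7]=7, dp[8]=8, dp[9]=9, dp[10]=10
Minimum coins for 10 = 10


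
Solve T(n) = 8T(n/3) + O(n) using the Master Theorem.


a=8, b=3, c=1. log_3(8)=1.893 > c=1. Case 1: O(n^log_b(a)) = O(n^1.893)
Complexity: O(n^1.893)


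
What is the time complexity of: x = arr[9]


Analysis: constant-time operation, no loop
Complexity: O(1)


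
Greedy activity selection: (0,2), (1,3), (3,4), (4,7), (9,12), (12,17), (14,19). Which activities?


Greedy: pick earliest-ending, then skip overlaps.
Selected (5 activities): [(0, 2), (3, 4), (4, 7), (9, 12), (12, 17)]


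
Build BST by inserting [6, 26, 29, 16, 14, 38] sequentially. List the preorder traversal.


Root = 6; build tree by BST insertion.
Preorder traversal: [6, 26, 16, 14, 29, 38]


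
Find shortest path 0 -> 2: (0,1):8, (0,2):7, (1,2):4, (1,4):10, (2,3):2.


Dijkstra from 0:
Distances: {0: 0, 1: 8, 2: 7, 3: 9, 4: 18}
Shortest distance to 2 = 7, path = [0, 2]


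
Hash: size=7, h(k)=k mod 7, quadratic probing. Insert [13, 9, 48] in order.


Insertions: 13->slot 6; 9->slot 2; 48->slot 0
Table: [48, None, 9, None, None, None, 13]


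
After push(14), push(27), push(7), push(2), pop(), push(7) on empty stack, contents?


push(14) -> [14]
push(27) -> [14, 27]
push(7) -> [14, 27, 7]
push(2) -> [14, 27, 7, 2]
pop() returns 2 -> [14, 27, 7]
push(7) -> [14, 27, 7, 7]
Final stack (bottom to top): [14, 27, 7, 7]


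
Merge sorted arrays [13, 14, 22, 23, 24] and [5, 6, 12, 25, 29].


Compare heads, take smaller each step.
Merged: [5, 6, 12, 13, 14, 22, 23, 24, 25, 29]


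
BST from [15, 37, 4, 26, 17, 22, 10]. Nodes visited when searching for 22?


BST root = 15
Search for 22: compare at each node
Path: [15, 37, 26, 17, 22]


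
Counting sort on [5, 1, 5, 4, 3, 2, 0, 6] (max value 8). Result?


Count array: [1, 1, 1, 1, 1, 2, 1, 0, 0]
Reconstruct: [0, 1, 2, 3, 4, 5, 5, 6]


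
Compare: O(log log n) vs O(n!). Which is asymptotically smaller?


double-logarithmic grows slower than factorial
O(log log n) is asymptotically smaller; O(n!) grows faster


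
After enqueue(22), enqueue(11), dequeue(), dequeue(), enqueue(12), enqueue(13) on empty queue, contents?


enqueue(22) -> [22]
enqueue(11) -> [22, 11]
dequeue() returns 22 -> [11]
dequeue() returns 11 -> []
enqueue(12) -> [12]
enqueue(13) -> [12, 13]
Final queue (front to back): [12, 13]


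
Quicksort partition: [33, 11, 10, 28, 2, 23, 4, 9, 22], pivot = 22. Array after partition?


Elements <= 22 go left of pivot.
Result: [11, 10, 2, 4, 9, 22, 28, 33, 23], pivot at index 5


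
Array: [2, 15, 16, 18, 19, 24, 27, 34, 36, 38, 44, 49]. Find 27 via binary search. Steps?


Search for 27:
[0,11] mid=5 arr[5]=24
[6,11] mid=8 arr[8]=36
[6,7] mid=6 arr[6]=27
Total: 3 comparisons


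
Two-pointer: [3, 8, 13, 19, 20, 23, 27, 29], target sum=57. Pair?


Two pointers: lo=0, hi=7
No pair sums to 57


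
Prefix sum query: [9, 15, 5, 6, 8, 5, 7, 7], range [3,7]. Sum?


Prefix sums: [0, 9, 24, 29, 35, 43, 48, 55, 62]
Sum[3..7] = prefix[8] - prefix[3] = 62 - 29 = 33


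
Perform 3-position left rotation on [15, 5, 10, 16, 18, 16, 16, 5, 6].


Left rotate by 3: [16, 18, 16, 16, 5, 6, 15, 5, 10]


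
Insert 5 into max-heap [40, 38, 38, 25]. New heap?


Append 5: [40, 38, 38, 25, 5]
Bubble up: no swaps needed
Result: [40, 38, 38, 25, 5]


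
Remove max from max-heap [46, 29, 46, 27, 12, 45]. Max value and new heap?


Max = 46
Replace root with last, heapify down
Resulting heap: [46, 29, 45, 27, 12]


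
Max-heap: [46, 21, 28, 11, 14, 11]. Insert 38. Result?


Append 38: [46, 21, 28, 11, 14, 11, 38]
Bubble up: swap idx 6(38) with idx 2(28)
Result: [46, 21, 38, 11, 14, 11, 28]


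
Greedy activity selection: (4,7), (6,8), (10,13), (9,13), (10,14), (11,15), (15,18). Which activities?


Greedy: pick earliest-ending, then skip overlaps.
Selected (3 activities): [(4, 7), (10, 13), (15, 18)]


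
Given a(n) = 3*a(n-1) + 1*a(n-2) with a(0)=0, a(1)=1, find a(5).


Build bottom-up:
...a(3)=10, a(4)=33, a(5)=3*33+1*10=109


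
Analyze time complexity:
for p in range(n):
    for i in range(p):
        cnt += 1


Per nesting level: O(n) * O(n) [triangular over p] = O(n^2)
Complexity: O(n^2)


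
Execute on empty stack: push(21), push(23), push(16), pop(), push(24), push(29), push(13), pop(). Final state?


push(21) -> [21]
push(23) -> [21, 23]
push(16) -> [21, 23, 16]
pop() returns 16 -> [21, 23]
push(24) -> [21, 23, 24]
push(29) -> [21, 23, 24, 29]
push(13) -> [21, 23, 24, 29, 13]
pop() returns 13 -> [21, 23, 24, 29]
Final stack (bottom to top): [21, 23, 24, 29]


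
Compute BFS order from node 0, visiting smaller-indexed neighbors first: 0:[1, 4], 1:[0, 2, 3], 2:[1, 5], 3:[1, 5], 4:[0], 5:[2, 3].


BFS queue: start with [0]
Visit order: [0, 1, 4, 2, 3, 5]


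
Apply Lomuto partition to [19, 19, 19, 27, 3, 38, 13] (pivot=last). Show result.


Elements <= 13 go left of pivot.
Result: [3, 13, 19, 27, 19, 38, 19], pivot at index 1


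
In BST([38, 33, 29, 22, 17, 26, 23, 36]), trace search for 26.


BST root = 38
Search for 26: compare at each node
Path: [38, 33, 29, 22, 26]


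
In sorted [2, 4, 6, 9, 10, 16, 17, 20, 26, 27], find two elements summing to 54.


Two pointers: lo=0, hi=9
No pair sums to 54


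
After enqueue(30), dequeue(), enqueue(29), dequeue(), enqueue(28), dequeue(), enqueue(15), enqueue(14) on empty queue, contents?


enqueue(30) -> [30]
dequeue() returns 30 -> []
enqueue(29) -> [29]
dequeue() returns 29 -> []
enqueue(28) -> [28]
dequeue() returns 28 -> []
enqueue(15) -> [15]
enqueue(14) -> [15, 14]
Final queue (front to back): [15, 14]


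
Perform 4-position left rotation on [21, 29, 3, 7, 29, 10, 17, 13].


Left rotate by 4: [29, 10, 17, 13, 21, 29, 3, 7]


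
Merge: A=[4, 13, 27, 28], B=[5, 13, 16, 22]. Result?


Compare heads, take smaller each step.
Merged: [4, 5, 13, 13, 16, 22, 27, 28]


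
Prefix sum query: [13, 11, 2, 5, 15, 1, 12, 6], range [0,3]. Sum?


Prefix sums: [0, 13, 24, 26, 31, 46, 47, 59, 65]
Sum[0..3] = prefix[4] - prefix[0] = 31 - 0 = 31


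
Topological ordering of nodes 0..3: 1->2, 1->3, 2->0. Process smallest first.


Kahn's algorithm, process smallest node first
Order: [1, 2, 0, 3]


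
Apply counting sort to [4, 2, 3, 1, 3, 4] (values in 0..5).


Count array: [0, 1, 1, 2, 2, 0]
Reconstruct: [1, 2, 3, 3, 4, 4]


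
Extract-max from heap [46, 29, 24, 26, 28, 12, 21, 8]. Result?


Max = 46
Replace root with last, heapify down
Resulting heap: [29, 28, 24, 26, 8, 12, 21]


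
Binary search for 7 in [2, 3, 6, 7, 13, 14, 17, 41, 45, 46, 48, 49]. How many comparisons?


Search for 7:
[0,11] mid=5 arr[5]=14
[0,4] mid=2 arr[2]=6
[3,4] mid=3 arr[3]=7
Total: 3 comparisons


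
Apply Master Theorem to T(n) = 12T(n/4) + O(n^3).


a=12, b=4, c=3. log_4(12)=1.792 < c=3. Case 3: O(n^c) = O(n^3)
Complexity: O(n^3)


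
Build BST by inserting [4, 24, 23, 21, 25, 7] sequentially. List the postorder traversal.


Root = 4; build tree by BST insertion.
Postorder traversal: [7, 21, 23, 25, 24, 4]


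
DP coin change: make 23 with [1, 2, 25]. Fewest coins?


dp[0]=0; dp[i]=1+min(dp[i-c] for c in coins)
...dp[18]=9, dp[19]=10, dp[20]=10, dp[21]=11, dp[22]=11, dp[23]=12
Minimum coins for 23 = 12


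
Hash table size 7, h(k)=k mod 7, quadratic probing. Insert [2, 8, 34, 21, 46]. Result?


Insertions: 2->slot 2; 8->slot 1; 34->slot 6; 21->slot 0; 46->slot 4
Table: [21, 8, 2, None, 46, None, 34]


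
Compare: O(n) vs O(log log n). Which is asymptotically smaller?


double-logarithmic grows slower than linear
O(log log n) is asymptotically smaller; O(n) grows faster


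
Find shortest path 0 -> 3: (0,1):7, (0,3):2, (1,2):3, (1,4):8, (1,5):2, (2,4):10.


Dijkstra from 0:
Distances: {0: 0, 1: 7, 2: 10, 3: 2, 4: 15, 5: 9}
Shortest distance to 3 = 2, path = [0, 3]


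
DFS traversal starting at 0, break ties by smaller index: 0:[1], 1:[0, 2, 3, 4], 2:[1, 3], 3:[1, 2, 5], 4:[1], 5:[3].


DFS stack-based: start with [0]
Visit order: [0, 1, 2, 3, 5, 4]


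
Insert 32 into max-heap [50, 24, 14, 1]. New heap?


Append 32: [50, 24, 14, 1, 32]
Bubble up: swap idx 4(32) with idx 1(24)
Result: [50, 32, 14, 1, 24]


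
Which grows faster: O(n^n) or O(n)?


linear grows slower than n^n
O(n) is asymptotically smaller; O(n^n) grows faster


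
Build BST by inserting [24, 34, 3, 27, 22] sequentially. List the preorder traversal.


Root = 24; build tree by BST insertion.
Preorder traversal: [24, 3, 22, 34, 27]


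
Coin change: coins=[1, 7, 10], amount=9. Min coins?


dp[0]=0; dp[i]=1+min(dp[i-c] for c in coins)
...dp[4]=4, dp[5]=5, dp[6]=6, dp[7]=1, dp[8]=2, dp[9]=3
Minimum coins for 9 = 3


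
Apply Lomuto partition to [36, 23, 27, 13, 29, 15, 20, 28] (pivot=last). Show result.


Elements <= 28 go left of pivot.
Result: [23, 27, 13, 15, 20, 28, 29, 36], pivot at index 5


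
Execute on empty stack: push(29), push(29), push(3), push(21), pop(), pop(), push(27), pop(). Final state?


push(29) -> [29]
push(29) -> [29, 29]
push(3) -> [29, 29, 3]
push(21) -> [29, 29, 3, 21]
pop() returns 21 -> [29, 29, 3]
pop() returns 3 -> [29, 29]
push(27) -> [29, 29, 27]
pop() returns 27 -> [29, 29]
Final stack (bottom to top): [29, 29]


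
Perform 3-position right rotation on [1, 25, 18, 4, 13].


Right rotate by 3: [18, 4, 13, 1, 25]


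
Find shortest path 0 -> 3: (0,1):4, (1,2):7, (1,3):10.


Dijkstra from 0:
Distances: {0: 0, 1: 4, 2: 11, 3: 14}
Shortest distance to 3 = 14, path = [0, 1, 3]


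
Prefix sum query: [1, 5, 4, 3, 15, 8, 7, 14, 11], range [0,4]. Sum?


Prefix sums: [0, 1, 6, 10, 13, 28, 36, 43, 57, 68]
Sum[0..4] = prefix[5] - prefix[0] = 28 - 0 = 28


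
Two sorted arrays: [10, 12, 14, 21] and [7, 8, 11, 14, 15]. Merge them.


Compare heads, take smaller each step.
Merged: [7, 8, 10, 11, 12, 14, 14, 15, 21]


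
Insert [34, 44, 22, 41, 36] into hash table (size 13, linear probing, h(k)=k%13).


Insertions: 34->slot 8; 44->slot 5; 22->slot 9; 41->slot 2; 36->slot 10
Table: [None, None, 41, None, None, 44, None, None, 34, 22, 36, None, None]


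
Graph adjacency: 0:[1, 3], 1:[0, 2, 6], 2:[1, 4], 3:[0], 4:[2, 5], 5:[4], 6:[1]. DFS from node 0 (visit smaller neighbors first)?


DFS stack-based: start with [0]
Visit order: [0, 1, 2, 4, 5, 6, 3]


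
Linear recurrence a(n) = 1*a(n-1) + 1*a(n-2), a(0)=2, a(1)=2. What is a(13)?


Build bottom-up:
...a(11)=288, a(12)=466, a(13)=1*466+1*288=754


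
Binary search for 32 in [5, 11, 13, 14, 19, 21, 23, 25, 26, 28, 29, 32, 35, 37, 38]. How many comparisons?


Search for 32:
[0,14] mid=7 arr[7]=25
[8,14] mid=11 arr[11]=32
Total: 2 comparisons


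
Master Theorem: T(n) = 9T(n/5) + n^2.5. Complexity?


a=9, b=5, c=2.5. log_5(9)=1.365 < c=2.5. Case 3: O(n^c) = O(n^2.500)
Complexity: O(n^2.500)


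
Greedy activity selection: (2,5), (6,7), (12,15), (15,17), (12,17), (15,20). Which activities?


Greedy: pick earliest-ending, then skip overlaps.
Selected (4 activities): [(2, 5), (6, 7), (12, 15), (15, 17)]


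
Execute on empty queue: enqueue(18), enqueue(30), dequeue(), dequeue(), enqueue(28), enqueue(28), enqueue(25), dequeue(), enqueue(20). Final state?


enqueue(18) -> [18]
enqueue(30) -> [18, 30]
dequeue() returns 18 -> [30]
dequeue() returns 30 -> []
enqueue(28) -> [28]
enqueue(28) -> [28, 28]
enqueue(25) -> [28, 28, 25]
dequeue() returns 28 -> [28, 25]
enqueue(20) -> [28, 25, 20]
Final queue (front to back): [28, 25, 20]


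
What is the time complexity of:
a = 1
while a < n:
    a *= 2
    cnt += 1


Per nesting level: O(log n) = O(log n)
Complexity: O(log n)


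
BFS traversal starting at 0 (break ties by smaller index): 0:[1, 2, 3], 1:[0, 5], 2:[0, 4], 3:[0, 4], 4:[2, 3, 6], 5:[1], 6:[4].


BFS queue: start with [0]
Visit order: [0, 1, 2, 3, 5, 4, 6]


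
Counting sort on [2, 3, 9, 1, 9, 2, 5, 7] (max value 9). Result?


Count array: [0, 1, 2, 1, 0, 1, 0, 1, 0, 2]
Reconstruct: [1, 2, 2, 3, 5, 7, 9, 9]


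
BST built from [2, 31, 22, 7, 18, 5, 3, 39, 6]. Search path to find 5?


BST root = 2
Search for 5: compare at each node
Path: [2, 31, 22, 7, 5]


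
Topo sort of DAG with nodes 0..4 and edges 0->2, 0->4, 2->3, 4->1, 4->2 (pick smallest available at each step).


Kahn's algorithm, process smallest node first
Order: [0, 4, 1, 2, 3]


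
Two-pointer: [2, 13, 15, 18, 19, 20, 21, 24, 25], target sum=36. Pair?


Two pointers: lo=0, hi=8
Found pair: (15, 21) summing to 36


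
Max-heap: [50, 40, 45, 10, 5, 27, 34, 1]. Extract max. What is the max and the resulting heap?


Max = 50
Replace root with last, heapify down
Resulting heap: [45, 40, 34, 10, 5, 27, 1]


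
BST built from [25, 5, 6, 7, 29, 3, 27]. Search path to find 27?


BST root = 25
Search for 27: compare at each node
Path: [25, 29, 27]


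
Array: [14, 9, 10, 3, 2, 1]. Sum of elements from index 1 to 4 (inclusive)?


Prefix sums: [0, 14, 23, 33, 36, 38, 39]
Sum[1..4] = prefix[5] - prefix[1] = 38 - 14 = 24


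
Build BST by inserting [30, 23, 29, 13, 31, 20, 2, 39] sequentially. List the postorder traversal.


Root = 30; build tree by BST insertion.
Postorder traversal: [2, 20, 13, 29, 23, 39, 31, 30]


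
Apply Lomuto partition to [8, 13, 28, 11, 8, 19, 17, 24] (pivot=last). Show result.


Elements <= 24 go left of pivot.
Result: [8, 13, 11, 8, 19, 17, 24, 28], pivot at index 6


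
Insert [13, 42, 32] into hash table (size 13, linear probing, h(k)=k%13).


Insertions: 13->slot 0; 42->slot 3; 32->slot 6
Table: [13, None, None, 42, None, None, 32, None, None, None, None, None, None]


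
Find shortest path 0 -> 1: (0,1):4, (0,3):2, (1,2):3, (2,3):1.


Dijkstra from 0:
Distances: {0: 0, 1: 4, 2: 3, 3: 2}
Shortest distance to 1 = 4, path = [0, 1]


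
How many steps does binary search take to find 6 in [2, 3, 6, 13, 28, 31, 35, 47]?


Search for 6:
[0,7] mid=3 arr[3]=13
[0,2] mid=1 arr[1]=3
[2,2] mid=2 arr[2]=6
Total: 3 comparisons


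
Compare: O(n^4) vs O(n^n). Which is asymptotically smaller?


quartic grows slower than n^n
O(n^4) is asymptotically smaller; O(n^n) grows faster


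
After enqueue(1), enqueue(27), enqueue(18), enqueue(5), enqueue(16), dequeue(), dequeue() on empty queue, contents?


enqueue(1) -> [1]
enqueue(27) -> [1, 27]
enqueue(18) -> [1, 27, 18]
enqueue(5) -> [1, 27, 18, 5]
enqueue(16) -> [1, 27, 18, 5, 16]
dequeue() returns 1 -> [27, 18, 5, 16]
dequeue() returns 27 -> [18, 5, 16]
Final queue (front to back): [18, 5, 16]


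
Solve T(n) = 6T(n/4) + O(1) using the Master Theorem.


a=6, b=4, c=0. log_4(6)=1.292 > c=0. Case 1: O(n^log_b(a)) = O(n^1.292)
Complexity: O(n^1.292)


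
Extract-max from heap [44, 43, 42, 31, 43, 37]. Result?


Max = 44
Replace root with last, heapify down
Resulting heap: [43, 43, 42, 31, 37]


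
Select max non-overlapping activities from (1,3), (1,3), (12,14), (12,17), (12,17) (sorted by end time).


Greedy: pick earliest-ending, then skip overlaps.
Selected (2 activities): [(1, 3), (12, 14)]


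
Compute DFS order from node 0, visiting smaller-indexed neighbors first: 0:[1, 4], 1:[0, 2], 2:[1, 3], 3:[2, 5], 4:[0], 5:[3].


DFS stack-based: start with [0]
Visit order: [0, 1, 2, 3, 5, 4]


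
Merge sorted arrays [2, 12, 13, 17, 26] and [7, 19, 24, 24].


Compare heads, take smaller each step.
Merged: [2, 7, 12, 13, 17, 19, 24, 24, 26]


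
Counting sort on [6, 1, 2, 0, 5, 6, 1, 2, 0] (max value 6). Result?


Count array: [2, 2, 2, 0, 0, 1, 2]
Reconstruct: [0, 0, 1, 1, 2, 2, 5, 6, 6]


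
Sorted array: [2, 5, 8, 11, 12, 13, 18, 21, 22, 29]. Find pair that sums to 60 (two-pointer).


Two pointers: lo=0, hi=9
No pair sums to 60


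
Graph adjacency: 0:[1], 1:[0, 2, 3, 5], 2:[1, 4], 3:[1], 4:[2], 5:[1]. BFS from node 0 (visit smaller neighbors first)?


BFS queue: start with [0]
Visit order: [0, 1, 2, 3, 5, 4]


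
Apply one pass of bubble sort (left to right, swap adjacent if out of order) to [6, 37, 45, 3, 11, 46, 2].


After one pass: [6, 37, 3, 11, 45, 2, 46]


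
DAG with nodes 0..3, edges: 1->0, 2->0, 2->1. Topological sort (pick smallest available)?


Kahn's algorithm, process smallest node first
Order: [2, 1, 0, 3]


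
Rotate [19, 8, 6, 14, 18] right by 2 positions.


Right rotate by 2: [14, 18, 19, 8, 6]


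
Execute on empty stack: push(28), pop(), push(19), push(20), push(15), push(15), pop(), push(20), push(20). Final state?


push(28) -> [28]
pop() returns 28 -> []
push(19) -> [19]
push(20) -> [19, 20]
push(15) -> [19, 20, 15]
push(15) -> [19, 20, 15, 15]
pop() returns 15 -> [19, 20, 15]
push(20) -> [19, 20, 15, 20]
push(20) -> [19, 20, 15, 20, 20]
Final stack (bottom to top): [19, 20, 15, 20, 20]


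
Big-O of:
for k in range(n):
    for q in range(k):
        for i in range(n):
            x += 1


Per nesting level: O(n) * O(n) [triangular over k] * O(n) = O(n^3)
Complexity: O(n^3)


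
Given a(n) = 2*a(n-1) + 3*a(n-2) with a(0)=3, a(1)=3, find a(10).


Build bottom-up:
...a(8)=9843, a(9)=29523, a(10)=2*29523+3*9843=88575


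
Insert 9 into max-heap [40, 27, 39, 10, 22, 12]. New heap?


Append 9: [40, 27, 39, 10, 22, 12, 9]
Bubble up: no swaps needed
Result: [40, 27, 39, 10, 22, 12, 9]


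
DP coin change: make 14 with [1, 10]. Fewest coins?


dp[0]=0; dp[i]=1+min(dp[i-c] for c in coins)
...dp[9]=9, dp[10]=1, dp[11]=2, dp[12]=3, dp[13]=4, dp[14]=5
Minimum coins for 14 = 5


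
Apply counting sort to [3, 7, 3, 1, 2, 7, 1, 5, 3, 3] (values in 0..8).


Count array: [0, 2, 1, 4, 0, 1, 0, 2, 0]
Reconstruct: [1, 1, 2, 3, 3, 3, 3, 5, 7, 7]


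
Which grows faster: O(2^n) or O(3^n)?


exponential grows slower than exponential (base 3)
O(2^n) is asymptotically smaller; O(3^n) grows faster


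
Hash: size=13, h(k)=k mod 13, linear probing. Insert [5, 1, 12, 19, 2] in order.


Insertions: 5->slot 5; 1->slot 1; 12->slot 12; 19->slot 6; 2->slot 2
Table: [None, 1, 2, None, None, 5, 19, None, None, None, None, None, 12]


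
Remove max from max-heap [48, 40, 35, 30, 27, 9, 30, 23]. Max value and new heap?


Max = 48
Replace root with last, heapify down
Resulting heap: [40, 30, 35, 23, 27, 9, 30]


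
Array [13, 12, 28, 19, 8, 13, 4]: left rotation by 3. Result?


Left rotate by 3: [19, 8, 13, 4, 13, 12, 28]


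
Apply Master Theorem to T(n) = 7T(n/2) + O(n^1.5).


a=7, b=2, c=1.5. log_2(7)=2.807 > c=1.5. Case 1: O(n^log_b(a)) = O(n^2.807)
Complexity: O(n^2.807)


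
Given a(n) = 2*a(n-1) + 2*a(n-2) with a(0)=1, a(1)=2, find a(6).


Build bottom-up:
...a(4)=44, a(5)=120, a(6)=2*120+2*44=328


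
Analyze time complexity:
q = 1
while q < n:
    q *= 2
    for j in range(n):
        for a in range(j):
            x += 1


Per nesting level: O(log n) * O(n) * O(n) [triangular over j] = O(n^2 log n)
Complexity: O(n^2 log n)


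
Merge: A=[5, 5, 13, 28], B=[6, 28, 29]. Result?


Compare heads, take smaller each step.
Merged: [5, 5, 6, 13, 28, 28, 29]


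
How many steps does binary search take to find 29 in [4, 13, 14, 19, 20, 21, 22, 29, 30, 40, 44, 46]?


Search for 29:
[0,11] mid=5 arr[5]=21
[6,11] mid=8 arr[8]=30
[6,7] mid=6 arr[6]=22
[7,7] mid=7 arr[7]=29
Total: 4 comparisons


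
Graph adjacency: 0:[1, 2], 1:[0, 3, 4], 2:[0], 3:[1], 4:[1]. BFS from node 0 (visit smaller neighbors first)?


BFS queue: start with [0]
Visit order: [0, 1, 2, 3, 4]


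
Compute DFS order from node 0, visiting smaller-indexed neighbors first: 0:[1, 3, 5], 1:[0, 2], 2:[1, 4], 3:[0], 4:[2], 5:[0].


DFS stack-based: start with [0]
Visit order: [0, 1, 2, 4, 3, 5]


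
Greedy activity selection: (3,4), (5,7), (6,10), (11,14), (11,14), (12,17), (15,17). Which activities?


Greedy: pick earliest-ending, then skip overlaps.
Selected (4 activities): [(3, 4), (5, 7), (11, 14), (15, 17)]


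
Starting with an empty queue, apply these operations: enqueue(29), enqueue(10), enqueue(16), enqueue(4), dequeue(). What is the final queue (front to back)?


enqueue(29) -> [29]
enqueue(10) -> [29, 10]
enqueue(16) -> [29, 10, 16]
enqueue(4) -> [29, 10, 16, 4]
dequeue() returns 29 -> [10, 16, 4]
Final queue (front to back): [10, 16, 4]


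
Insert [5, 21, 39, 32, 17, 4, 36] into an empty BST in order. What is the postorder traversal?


Root = 5; build tree by BST insertion.
Postorder traversal: [4, 17, 36, 32, 39, 21, 5]


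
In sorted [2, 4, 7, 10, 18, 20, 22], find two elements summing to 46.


Two pointers: lo=0, hi=6
No pair sums to 46


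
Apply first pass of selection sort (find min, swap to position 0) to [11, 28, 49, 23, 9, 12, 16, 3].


After one pass: [3, 28, 49, 23, 9, 12, 16, 11]


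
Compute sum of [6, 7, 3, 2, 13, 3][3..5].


Prefix sums: [0, 6, 13, 16, 18, 31, 34]
Sum[3..5] = prefix[6] - prefix[3] = 34 - 16 = 18


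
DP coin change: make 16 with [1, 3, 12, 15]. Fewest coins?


dp[0]=0; dp[i]=1+min(dp[i-c] for c in coins)
...dp[11]=5, dp[12]=1, dp[13]=2, dp[14]=3, dp[15]=1, dp[16]=2
Minimum coins for 16 = 2


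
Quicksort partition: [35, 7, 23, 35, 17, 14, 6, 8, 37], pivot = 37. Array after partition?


Elements <= 37 go left of pivot.
Result: [35, 7, 23, 35, 17, 14, 6, 8, 37], pivot at index 8


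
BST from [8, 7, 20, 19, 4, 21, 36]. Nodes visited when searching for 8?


BST root = 8
Search for 8: compare at each node
Path: [8]


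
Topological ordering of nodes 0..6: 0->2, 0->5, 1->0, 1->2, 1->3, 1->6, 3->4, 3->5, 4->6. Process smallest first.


Kahn's algorithm, process smallest node first
Order: [1, 0, 2, 3, 4, 5, 6]


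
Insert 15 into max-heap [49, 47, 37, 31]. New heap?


Append 15: [49, 47, 37, 31, 15]
Bubble up: no swaps needed
Result: [49, 47, 37, 31, 15]


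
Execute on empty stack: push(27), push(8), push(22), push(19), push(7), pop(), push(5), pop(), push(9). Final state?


push(27) -> [27]
push(8) -> [27, 8]
push(22) -> [27, 8, 22]
push(19) -> [27, 8, 22, 19]
push(7) -> [27, 8, 22, 19, 7]
pop() returns 7 -> [27, 8, 22, 19]
push(5) -> [27, 8, 22, 19, 5]
pop() returns 5 -> [27, 8, 22, 19]
push(9) -> [27, 8, 22, 19, 9]
Final stack (bottom to top): [27, 8, 22, 19, 9]


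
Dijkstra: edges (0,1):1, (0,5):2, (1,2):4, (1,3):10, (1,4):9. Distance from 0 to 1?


Dijkstra from 0:
Distances: {0: 0, 1: 1, 2: 5, 3: 11, 4: 10, 5: 2}
Shortest distance to 1 = 1, path = [0, 1]


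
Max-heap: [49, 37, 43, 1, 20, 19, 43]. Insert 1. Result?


Append 1: [49, 37, 43, 1, 20, 19, 43, 1]
Bubble up: no swaps needed
Result: [49, 37, 43, 1, 20, 19, 43, 1]


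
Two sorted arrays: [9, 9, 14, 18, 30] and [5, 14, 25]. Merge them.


Compare heads, take smaller each step.
Merged: [5, 9, 9, 14, 14, 18, 25, 30]


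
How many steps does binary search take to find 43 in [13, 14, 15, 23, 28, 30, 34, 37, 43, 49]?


Search for 43:
[0,9] mid=4 arr[4]=28
[5,9] mid=7 arr[7]=37
[8,9] mid=8 arr[8]=43
Total: 3 comparisons


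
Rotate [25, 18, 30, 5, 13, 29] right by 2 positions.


Right rotate by 2: [13, 29, 25, 18, 30, 5]


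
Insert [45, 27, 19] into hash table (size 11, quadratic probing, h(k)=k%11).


Insertions: 45->slot 1; 27->slot 5; 19->slot 8
Table: [None, 45, None, None, None, 27, None, None, 19, None, None]


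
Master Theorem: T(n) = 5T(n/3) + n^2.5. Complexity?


a=5, b=3, c=2.5. log_3(5)=1.465 < c=2.5. Case 3: O(n^c) = O(n^2.500)
Complexity: O(n^2.500)


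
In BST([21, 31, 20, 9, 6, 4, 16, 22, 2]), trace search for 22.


BST root = 21
Search for 22: compare at each node
Path: [21, 31, 22]


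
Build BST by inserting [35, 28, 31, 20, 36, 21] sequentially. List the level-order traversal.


Root = 35; build tree by BST insertion.
Level-Order traversal: [35, 28, 36, 20, 31, 21]


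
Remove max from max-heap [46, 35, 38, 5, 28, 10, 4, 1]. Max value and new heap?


Max = 46
Replace root with last, heapify down
Resulting heap: [38, 35, 10, 5, 28, 1, 4]


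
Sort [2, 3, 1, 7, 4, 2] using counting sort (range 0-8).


Count array: [0, 1, 2, 1, 1, 0, 0, 1, 0]
Reconstruct: [1, 2, 2, 3, 4, 7]


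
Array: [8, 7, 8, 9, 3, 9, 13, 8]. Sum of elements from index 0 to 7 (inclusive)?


Prefix sums: [0, 8, 15, 23, 32, 35, 44, 57, 65]
Sum[0..7] = prefix[8] - prefix[0] = 65 - 0 = 65


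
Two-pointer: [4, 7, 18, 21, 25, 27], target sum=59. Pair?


Two pointers: lo=0, hi=5
No pair sums to 59


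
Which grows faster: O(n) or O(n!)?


linear grows slower than factorial
O(n) is asymptotically smaller; O(n!) grows faster


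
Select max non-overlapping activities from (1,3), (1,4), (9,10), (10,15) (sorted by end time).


Greedy: pick earliest-ending, then skip overlaps.
Selected (3 activities): [(1, 3), (9, 10), (10, 15)]


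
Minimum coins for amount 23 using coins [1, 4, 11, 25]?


dp[0]=0; dp[i]=1+min(dp[i-c] for c in coins)
...dp[18]=5, dp[19]=3, dp[20]=4, dp[21]=5, dp[22]=2, dp[23]=3
Minimum coins for 23 = 3


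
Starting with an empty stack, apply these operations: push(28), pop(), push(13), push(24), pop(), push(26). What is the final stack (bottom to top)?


push(28) -> [28]
pop() returns 28 -> []
push(13) -> [13]
push(24) -> [13, 24]
pop() returns 24 -> [13]
push(26) -> [13, 26]
Final stack (bottom to top): [13, 26]


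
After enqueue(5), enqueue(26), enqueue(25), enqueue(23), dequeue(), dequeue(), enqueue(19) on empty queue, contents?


enqueue(5) -> [5]
enqueue(26) -> [5, 26]
enqueue(25) -> [5, 26, 25]
enqueue(23) -> [5, 26, 25, 23]
dequeue() returns 5 -> [26, 25, 23]
dequeue() returns 26 -> [25, 23]
enqueue(19) -> [25, 23, 19]
Final queue (front to back): [25, 23, 19]


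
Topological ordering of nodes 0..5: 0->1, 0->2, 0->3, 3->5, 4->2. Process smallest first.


Kahn's algorithm, process smallest node first
Order: [0, 1, 3, 4, 2, 5]


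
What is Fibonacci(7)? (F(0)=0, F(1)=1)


F(n)=F(n-1)+F(n-2)
...F(5)=5, F(6)=8, F(7)=13


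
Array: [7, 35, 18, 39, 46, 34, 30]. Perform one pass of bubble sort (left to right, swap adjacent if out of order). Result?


After one pass: [7, 18, 35, 39, 34, 30, 46]


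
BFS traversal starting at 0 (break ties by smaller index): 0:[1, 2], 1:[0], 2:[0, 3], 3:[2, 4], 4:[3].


BFS queue: start with [0]
Visit order: [0, 1, 2, 3, 4]


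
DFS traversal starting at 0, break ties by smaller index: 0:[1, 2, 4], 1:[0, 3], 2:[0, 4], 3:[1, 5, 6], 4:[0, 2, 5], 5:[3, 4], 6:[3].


DFS stack-based: start with [0]
Visit order: [0, 1, 3, 5, 4, 2, 6]


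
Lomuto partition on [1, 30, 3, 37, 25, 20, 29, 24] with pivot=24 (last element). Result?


Elements <= 24 go left of pivot.
Result: [1, 3, 20, 24, 25, 30, 29, 37], pivot at index 3


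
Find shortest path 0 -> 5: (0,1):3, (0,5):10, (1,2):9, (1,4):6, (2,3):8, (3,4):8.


Dijkstra from 0:
Distances: {0: 0, 1: 3, 2: 12, 3: 17, 4: 9, 5: 10}
Shortest distance to 5 = 10, path = [0, 5]


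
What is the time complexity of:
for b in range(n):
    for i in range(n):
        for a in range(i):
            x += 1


Per nesting level: O(n) * O(n) * O(n) [triangular over i] = O(n^3)
Complexity: O(n^3)


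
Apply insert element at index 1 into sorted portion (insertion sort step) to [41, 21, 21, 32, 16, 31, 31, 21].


After one pass: [21, 41, 21, 32, 16, 31, 31, 21]


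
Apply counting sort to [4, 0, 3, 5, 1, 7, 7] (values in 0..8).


Count array: [1, 1, 0, 1, 1, 1, 0, 2, 0]
Reconstruct: [0, 1, 3, 4, 5, 7, 7]


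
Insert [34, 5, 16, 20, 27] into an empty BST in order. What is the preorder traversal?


Root = 34; build tree by BST insertion.
Preorder traversal: [34, 5, 16, 20, 27]


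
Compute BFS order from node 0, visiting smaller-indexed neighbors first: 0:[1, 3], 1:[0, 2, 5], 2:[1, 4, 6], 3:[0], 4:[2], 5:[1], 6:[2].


BFS queue: start with [0]
Visit order: [0, 1, 3, 2, 5, 4, 6]


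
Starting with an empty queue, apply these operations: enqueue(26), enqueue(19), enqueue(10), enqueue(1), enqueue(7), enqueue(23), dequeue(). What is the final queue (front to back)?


enqueue(26) -> [26]
enqueue(19) -> [26, 19]
enqueue(10) -> [26, 19, 10]
enqueue(1) -> [26, 19, 10, 1]
enqueue(7) -> [26, 19, 10, 1, 7]
enqueue(23) -> [26, 19, 10, 1, 7, 23]
dequeue() returns 26 -> [19, 10, 1, 7, 23]
Final queue (front to back): [19, 10, 1, 7, 23]


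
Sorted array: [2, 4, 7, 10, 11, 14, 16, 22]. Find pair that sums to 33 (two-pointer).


Two pointers: lo=0, hi=7
Found pair: (11, 22) summing to 33


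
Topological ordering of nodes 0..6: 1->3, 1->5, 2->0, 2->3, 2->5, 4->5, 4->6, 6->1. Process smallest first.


Kahn's algorithm, process smallest node first
Order: [2, 0, 4, 6, 1, 3, 5]


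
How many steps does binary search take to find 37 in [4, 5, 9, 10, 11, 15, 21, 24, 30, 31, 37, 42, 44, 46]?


Search for 37:
[0,13] mid=6 arr[6]=21
[7,13] mid=10 arr[10]=37
Total: 2 comparisons


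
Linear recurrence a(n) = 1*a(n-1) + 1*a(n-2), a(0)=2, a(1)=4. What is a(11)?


Build bottom-up:
...a(9)=178, a(10)=288, a(11)=1*288+1*178=466


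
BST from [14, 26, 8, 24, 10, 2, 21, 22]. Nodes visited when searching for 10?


BST root = 14
Search for 10: compare at each node
Path: [14, 8, 10]


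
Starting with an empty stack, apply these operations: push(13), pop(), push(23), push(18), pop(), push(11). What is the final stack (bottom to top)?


push(13) -> [13]
pop() returns 13 -> []
push(23) -> [23]
push(18) -> [23, 18]
pop() returns 18 -> [23]
push(11) -> [23, 11]
Final stack (bottom to top): [23, 11]


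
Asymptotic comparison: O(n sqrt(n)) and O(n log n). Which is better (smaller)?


linearithmic grows slower than n^1.5
O(n log n) is asymptotically smaller; O(n sqrt(n)) grows faster


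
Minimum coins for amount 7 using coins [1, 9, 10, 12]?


dp[0]=0; dp[i]=1+min(dp[i-c] for c in coins)
...dp[2]=2, dp[3]=3, dp[4]=4, dp[5]=5, dp[6]=6, dp[7]=7
Minimum coins for 7 = 7


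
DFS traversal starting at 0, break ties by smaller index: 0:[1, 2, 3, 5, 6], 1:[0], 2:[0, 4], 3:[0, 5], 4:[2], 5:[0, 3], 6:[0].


DFS stack-based: start with [0]
Visit order: [0, 1, 2, 4, 3, 5, 6]


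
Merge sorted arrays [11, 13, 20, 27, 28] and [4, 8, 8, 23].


Compare heads, take smaller each step.
Merged: [4, 8, 8, 11, 13, 20, 23, 27, 28]


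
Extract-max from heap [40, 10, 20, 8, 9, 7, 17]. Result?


Max = 40
Replace root with last, heapify down
Resulting heap: [20, 10, 17, 8, 9, 7]


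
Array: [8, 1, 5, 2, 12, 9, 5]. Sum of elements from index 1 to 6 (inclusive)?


Prefix sums: [0, 8, 9, 14, 16, 28, 37, 42]
Sum[1..6] = prefix[7] - prefix[1] = 42 - 8 = 34


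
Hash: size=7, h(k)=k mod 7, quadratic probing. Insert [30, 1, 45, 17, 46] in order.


Insertions: 30->slot 2; 1->slot 1; 45->slot 3; 17->slot 4; 46->slot 5
Table: [None, 1, 30, 45, 17, 46, None]


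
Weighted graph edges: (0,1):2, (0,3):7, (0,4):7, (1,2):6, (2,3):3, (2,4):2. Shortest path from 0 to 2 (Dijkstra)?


Dijkstra from 0:
Distances: {0: 0, 1: 2, 2: 8, 3: 7, 4: 7}
Shortest distance to 2 = 8, path = [0, 1, 2]


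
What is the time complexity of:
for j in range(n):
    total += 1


Per nesting level: O(n) = O(n)
Complexity: O(n)


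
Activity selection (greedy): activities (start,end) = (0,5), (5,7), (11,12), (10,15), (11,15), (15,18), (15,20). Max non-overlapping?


Greedy: pick earliest-ending, then skip overlaps.
Selected (4 activities): [(0, 5), (5, 7), (11, 12), (15, 18)]


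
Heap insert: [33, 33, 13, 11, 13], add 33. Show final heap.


Append 33: [33, 33, 13, 11, 13, 33]
Bubble up: swap idx 5(33) with idx 2(13)
Result: [33, 33, 33, 11, 13, 13]


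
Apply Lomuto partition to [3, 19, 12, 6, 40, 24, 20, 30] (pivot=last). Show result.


Elements <= 30 go left of pivot.
Result: [3, 19, 12, 6, 24, 20, 30, 40], pivot at index 6


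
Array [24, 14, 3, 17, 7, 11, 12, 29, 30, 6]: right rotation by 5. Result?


Right rotate by 5: [11, 12, 29, 30, 6, 24, 14, 3, 17, 7]


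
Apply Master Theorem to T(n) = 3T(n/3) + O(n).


a=3, b=3, c=1. log_3(3)=1 = c=1. Case 2: O(n^c log n) = O(n log n)
Complexity: O(n log n)


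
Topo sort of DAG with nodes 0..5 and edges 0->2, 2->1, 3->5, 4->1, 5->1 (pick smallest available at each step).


Kahn's algorithm, process smallest node first
Order: [0, 2, 3, 4, 5, 1]


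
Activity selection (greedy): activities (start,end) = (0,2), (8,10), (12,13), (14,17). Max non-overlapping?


Greedy: pick earliest-ending, then skip overlaps.
Selected (4 activities): [(0, 2), (8, 10), (12, 13), (14, 17)]


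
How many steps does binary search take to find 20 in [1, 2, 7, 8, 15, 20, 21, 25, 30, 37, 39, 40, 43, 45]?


Search for 20:
[0,13] mid=6 arr[6]=21
[0,5] mid=2 arr[2]=7
[3,5] mid=4 arr[4]=15
[5,5] mid=5 arr[5]=20
Total: 4 comparisons


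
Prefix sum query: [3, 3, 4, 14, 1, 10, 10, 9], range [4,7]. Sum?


Prefix sums: [0, 3, 6, 10, 24, 25, 35, 45, 54]
Sum[4..7] = prefix[8] - prefix[4] = 54 - 24 = 30


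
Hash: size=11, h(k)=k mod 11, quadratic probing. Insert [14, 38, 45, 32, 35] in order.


Insertions: 14->slot 3; 38->slot 5; 45->slot 1; 32->slot 10; 35->slot 2
Table: [None, 45, 35, 14, None, 38, None, None, None, None, 32]


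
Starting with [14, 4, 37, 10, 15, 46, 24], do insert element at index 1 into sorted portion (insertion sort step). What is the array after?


After one pass: [4, 14, 37, 10, 15, 46, 24]


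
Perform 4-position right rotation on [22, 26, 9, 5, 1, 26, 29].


Right rotate by 4: [5, 1, 26, 29, 22, 26, 9]


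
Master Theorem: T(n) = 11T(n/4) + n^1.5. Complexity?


a=11, b=4, c=1.5. log_4(11)=1.730 > c=1.5. Case 1: O(n^log_b(a)) = O(n^1.730)
Complexity: O(n^1.730)


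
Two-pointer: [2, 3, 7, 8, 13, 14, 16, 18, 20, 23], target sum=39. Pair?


Two pointers: lo=0, hi=9
Found pair: (16, 23) summing to 39


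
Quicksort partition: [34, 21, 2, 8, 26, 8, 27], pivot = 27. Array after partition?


Elements <= 27 go left of pivot.
Result: [21, 2, 8, 26, 8, 27, 34], pivot at index 5
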